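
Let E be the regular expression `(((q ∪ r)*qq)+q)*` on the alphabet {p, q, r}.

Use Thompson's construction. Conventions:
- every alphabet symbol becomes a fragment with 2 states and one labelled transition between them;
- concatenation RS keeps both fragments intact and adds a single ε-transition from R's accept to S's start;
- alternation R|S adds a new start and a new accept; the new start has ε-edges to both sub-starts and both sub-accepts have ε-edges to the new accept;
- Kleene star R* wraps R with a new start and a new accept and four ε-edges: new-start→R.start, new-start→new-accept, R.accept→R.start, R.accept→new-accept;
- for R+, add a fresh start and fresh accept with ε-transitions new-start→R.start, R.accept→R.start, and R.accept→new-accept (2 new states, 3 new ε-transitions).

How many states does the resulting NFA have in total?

18

Bottom-up over the parse tree:
Each of the 5 symbol leaves contributes a 2-state fragment.
  q ∪ r = 6 states
  (q ∪ r)* = 8 states
  (q ∪ r)*qq = 12 states
  ((q ∪ r)*qq)+ = 14 states
  ((q ∪ r)*qq)+q = 16 states
  (((q ∪ r)*qq)+q)* = 18 states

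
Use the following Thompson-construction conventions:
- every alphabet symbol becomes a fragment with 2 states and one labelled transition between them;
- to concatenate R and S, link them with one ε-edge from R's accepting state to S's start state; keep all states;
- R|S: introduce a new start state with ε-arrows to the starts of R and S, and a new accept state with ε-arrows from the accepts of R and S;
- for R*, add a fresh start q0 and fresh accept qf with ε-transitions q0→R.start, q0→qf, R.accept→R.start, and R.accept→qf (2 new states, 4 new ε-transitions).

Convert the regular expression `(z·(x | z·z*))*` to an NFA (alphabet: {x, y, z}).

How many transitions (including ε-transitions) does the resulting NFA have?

18

Per subexpression:
Each of the 4 symbol leaves contributes 1 transition (1 symbol, 0 ε).
  z* = 5 transitions (1 symbol, 4 ε)
  z·z* = 7 transitions (2 symbol, 5 ε)
  x | z·z* = 12 transitions (3 symbol, 9 ε)
  z·(x | z·z*) = 14 transitions (4 symbol, 10 ε)
  (z·(x | z·z*))* = 18 transitions (4 symbol, 14 ε)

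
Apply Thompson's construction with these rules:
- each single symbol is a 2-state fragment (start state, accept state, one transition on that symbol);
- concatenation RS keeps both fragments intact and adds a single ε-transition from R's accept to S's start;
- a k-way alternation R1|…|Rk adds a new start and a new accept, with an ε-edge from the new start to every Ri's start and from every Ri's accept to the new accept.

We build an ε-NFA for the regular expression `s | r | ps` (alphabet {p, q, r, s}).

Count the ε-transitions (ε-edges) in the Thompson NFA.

Recursing over subexpressions:
Each of the 4 symbol leaves contributes 0 ε-transitions.
  ps : 1 ε-transition
  s | r | ps : 7 ε-transitions

7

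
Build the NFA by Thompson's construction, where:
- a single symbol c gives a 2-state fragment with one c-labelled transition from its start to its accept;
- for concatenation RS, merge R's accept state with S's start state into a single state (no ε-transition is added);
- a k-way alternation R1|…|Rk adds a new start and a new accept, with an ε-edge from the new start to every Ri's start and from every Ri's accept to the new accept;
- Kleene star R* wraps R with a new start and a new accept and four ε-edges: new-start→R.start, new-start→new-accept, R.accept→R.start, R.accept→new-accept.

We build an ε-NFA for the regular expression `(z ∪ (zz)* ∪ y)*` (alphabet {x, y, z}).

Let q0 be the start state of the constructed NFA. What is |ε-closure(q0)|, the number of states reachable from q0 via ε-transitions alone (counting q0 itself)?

Work bottom-up. For each fragment F, track |ε-closure(F.start)| and whether F's accept lies in that closure (i.e. whether F accepts ε). A single-symbol fragment has closure size 1 and does not accept ε.
  zz : same as the first factor's closure: |ε-closure| = 1
  (zz)* : |ε-closure| = 1 (new start) + 1 (body) + 1 (new accept) = 3
  z ∪ (zz)* ∪ y : |ε-closure| = 1 (new start) + (1 + 3 + 1) + 1 (new accept, since some branch ε-reaches its own accept) = 7
  (z ∪ (zz)* ∪ y)* : the star's fresh start ε-reaches both the body's start and the fresh accept: |ε-closure| = 2 + 7 = 9

9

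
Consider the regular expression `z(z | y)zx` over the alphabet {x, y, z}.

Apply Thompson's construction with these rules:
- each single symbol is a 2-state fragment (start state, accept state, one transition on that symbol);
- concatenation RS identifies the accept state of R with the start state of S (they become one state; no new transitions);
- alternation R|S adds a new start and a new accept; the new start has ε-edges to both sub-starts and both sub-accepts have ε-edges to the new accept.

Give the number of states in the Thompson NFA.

Bottom-up over the parse tree:
Each of the 5 symbol leaves contributes a 2-state fragment.
  z | y : 6 states
  z(z | y)zx : 9 states

9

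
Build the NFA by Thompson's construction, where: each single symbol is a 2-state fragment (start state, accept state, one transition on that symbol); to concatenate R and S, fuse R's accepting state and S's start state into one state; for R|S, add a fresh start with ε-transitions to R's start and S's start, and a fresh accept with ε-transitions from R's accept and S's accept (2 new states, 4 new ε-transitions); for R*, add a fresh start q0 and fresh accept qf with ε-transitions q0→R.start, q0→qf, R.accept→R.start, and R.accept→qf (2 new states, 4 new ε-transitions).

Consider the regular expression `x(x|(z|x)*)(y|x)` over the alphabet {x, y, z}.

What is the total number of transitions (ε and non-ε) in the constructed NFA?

22

Building bottom-up:
Each of the 6 symbol leaves contributes 1 transition (1 symbol, 0 ε).
  z|x — 6 transitions (2 symbol, 4 ε)
  (z|x)* — 10 transitions (2 symbol, 8 ε)
  x|(z|x)* — 15 transitions (3 symbol, 12 ε)
  y|x — 6 transitions (2 symbol, 4 ε)
  x(x|(z|x)*)(y|x) — 22 transitions (6 symbol, 16 ε)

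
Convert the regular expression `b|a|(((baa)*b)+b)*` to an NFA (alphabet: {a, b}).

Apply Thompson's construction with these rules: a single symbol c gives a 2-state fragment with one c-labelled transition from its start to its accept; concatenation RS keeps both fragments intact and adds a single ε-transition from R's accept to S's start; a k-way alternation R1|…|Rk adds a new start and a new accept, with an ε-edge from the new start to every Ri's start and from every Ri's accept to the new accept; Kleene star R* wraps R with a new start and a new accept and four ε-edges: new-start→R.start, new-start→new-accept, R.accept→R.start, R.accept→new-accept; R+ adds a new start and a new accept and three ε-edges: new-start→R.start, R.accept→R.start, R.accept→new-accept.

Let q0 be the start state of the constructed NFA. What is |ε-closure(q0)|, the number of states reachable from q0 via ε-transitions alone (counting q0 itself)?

11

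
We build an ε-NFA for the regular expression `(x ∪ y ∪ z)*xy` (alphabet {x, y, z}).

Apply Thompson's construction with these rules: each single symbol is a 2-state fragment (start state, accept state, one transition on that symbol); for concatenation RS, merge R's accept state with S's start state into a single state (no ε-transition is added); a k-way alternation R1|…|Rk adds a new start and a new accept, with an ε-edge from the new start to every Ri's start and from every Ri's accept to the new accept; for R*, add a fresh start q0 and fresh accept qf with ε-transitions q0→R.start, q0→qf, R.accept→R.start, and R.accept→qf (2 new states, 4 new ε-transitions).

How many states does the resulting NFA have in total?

Building bottom-up:
Each of the 5 symbol leaves contributes a 2-state fragment.
  x ∪ y ∪ z = 8 states
  (x ∪ y ∪ z)* = 10 states
  (x ∪ y ∪ z)*xy = 12 states

12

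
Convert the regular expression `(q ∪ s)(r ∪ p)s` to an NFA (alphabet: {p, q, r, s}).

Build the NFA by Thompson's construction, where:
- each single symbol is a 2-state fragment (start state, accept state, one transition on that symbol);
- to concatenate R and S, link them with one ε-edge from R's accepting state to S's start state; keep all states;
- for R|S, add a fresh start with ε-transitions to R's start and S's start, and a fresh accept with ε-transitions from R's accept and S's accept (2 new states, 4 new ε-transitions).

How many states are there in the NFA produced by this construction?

Bottom-up over the parse tree:
Each of the 5 symbol leaves contributes a 2-state fragment.
  q ∪ s → 6 states
  r ∪ p → 6 states
  (q ∪ s)(r ∪ p)s → 14 states

14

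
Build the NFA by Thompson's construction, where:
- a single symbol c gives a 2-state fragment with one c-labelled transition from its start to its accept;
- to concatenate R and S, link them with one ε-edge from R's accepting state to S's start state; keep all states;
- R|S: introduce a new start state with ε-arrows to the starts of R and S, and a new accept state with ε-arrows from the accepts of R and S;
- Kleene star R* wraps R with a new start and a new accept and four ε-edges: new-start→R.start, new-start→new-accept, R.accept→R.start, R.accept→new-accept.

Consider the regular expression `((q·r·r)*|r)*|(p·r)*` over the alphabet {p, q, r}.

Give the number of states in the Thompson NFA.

Recursing over subexpressions:
Each of the 6 symbol leaves contributes a 2-state fragment.
  q·r·r : 6 states
  (q·r·r)* : 8 states
  (q·r·r)*|r : 12 states
  ((q·r·r)*|r)* : 14 states
  p·r : 4 states
  (p·r)* : 6 states
  ((q·r·r)*|r)*|(p·r)* : 22 states

22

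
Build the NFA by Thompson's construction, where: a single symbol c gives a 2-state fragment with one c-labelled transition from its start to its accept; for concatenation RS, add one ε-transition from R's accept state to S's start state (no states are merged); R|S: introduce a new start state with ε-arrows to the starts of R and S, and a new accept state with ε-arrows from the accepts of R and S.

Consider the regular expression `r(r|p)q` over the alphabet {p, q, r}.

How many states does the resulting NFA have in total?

10

By structural recursion:
Each of the 4 symbol leaves contributes a 2-state fragment.
  r|p → 6 states
  r(r|p)q → 10 states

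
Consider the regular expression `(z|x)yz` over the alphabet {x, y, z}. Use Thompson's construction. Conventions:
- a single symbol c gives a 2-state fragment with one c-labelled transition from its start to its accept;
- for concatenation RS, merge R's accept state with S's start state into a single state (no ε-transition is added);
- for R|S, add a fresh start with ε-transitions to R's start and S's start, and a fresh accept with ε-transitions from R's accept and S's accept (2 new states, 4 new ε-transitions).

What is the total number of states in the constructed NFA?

8

Per subexpression:
Each of the 4 symbol leaves contributes a 2-state fragment.
  z|x = 6 states
  (z|x)yz = 8 states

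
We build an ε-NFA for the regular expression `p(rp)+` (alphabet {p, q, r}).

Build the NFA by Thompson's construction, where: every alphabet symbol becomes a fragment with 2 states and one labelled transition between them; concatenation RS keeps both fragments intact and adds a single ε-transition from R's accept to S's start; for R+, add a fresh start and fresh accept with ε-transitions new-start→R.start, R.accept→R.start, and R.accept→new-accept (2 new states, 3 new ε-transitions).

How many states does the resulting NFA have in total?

8

By structural recursion:
Each of the 3 symbol leaves contributes a 2-state fragment.
  rp = 4 states
  (rp)+ = 6 states
  p(rp)+ = 8 states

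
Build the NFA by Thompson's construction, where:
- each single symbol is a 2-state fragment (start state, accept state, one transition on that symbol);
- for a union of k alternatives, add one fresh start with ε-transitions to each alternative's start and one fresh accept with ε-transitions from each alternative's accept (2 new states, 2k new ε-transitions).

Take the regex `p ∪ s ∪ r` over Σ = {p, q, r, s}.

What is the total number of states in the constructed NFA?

8

Bottom-up over the parse tree:
Each of the 3 symbol leaves contributes a 2-state fragment.
  p ∪ s ∪ r = 8 states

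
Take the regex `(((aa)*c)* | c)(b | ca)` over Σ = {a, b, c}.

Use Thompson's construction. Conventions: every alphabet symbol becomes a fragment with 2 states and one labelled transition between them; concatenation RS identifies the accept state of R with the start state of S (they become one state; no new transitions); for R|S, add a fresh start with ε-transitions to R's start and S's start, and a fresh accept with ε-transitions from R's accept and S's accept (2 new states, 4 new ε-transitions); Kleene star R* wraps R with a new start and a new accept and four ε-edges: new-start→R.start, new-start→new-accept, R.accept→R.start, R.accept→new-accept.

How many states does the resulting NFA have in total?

Recursing over subexpressions:
Each of the 7 symbol leaves contributes a 2-state fragment.
  aa → 3 states
  (aa)* → 5 states
  (aa)*c → 6 states
  ((aa)*c)* → 8 states
  ((aa)*c)* | c → 12 states
  ca → 3 states
  b | ca → 7 states
  (((aa)*c)* | c)(b | ca) → 18 states

18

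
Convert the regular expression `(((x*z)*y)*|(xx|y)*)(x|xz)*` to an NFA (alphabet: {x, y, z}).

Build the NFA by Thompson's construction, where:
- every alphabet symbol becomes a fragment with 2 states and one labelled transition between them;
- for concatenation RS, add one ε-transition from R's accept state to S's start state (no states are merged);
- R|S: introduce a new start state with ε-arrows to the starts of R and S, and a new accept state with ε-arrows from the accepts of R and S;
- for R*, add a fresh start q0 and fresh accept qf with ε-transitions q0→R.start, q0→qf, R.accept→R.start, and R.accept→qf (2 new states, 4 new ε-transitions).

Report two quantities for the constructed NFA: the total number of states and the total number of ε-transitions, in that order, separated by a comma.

By structural recursion:
Each of the 9 symbol leaves contributes 2 states and 0 ε-transitions.
  x* → 4 states, 4 ε-transitions
  x*z → 6 states, 5 ε-transitions
  (x*z)* → 8 states, 9 ε-transitions
  (x*z)*y → 10 states, 10 ε-transitions
  ((x*z)*y)* → 12 states, 14 ε-transitions
  xx → 4 states, 1 ε-transition
  xx|y → 8 states, 5 ε-transitions
  (xx|y)* → 10 states, 9 ε-transitions
  ((x*z)*y)*|(xx|y)* → 24 states, 27 ε-transitions
  xz → 4 states, 1 ε-transition
  x|xz → 8 states, 5 ε-transitions
  (x|xz)* → 10 states, 9 ε-transitions
  (((x*z)*y)*|(xx|y)*)(x|xz)* → 34 states, 37 ε-transitions

34, 37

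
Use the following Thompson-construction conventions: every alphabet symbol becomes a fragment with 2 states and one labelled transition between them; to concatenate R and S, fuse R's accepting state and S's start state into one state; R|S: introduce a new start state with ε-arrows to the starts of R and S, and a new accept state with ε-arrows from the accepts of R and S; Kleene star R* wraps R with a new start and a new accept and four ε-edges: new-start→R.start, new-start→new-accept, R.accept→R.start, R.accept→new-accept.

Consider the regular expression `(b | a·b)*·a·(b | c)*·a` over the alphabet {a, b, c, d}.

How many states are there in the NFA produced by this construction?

18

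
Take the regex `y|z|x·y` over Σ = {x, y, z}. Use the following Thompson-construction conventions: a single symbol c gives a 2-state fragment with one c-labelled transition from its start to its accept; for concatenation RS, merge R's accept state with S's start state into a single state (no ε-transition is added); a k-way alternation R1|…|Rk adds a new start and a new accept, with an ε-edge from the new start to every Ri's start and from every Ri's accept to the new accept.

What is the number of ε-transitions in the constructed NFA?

6

By structural recursion:
Each of the 4 symbol leaves contributes 0 ε-transitions.
  x·y — 0 ε-transitions
  y|z|x·y — 6 ε-transitions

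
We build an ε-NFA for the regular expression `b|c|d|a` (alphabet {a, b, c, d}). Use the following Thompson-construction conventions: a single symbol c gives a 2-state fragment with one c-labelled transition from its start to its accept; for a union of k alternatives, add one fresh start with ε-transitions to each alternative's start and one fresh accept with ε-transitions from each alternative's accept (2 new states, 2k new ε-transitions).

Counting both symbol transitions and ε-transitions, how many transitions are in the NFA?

12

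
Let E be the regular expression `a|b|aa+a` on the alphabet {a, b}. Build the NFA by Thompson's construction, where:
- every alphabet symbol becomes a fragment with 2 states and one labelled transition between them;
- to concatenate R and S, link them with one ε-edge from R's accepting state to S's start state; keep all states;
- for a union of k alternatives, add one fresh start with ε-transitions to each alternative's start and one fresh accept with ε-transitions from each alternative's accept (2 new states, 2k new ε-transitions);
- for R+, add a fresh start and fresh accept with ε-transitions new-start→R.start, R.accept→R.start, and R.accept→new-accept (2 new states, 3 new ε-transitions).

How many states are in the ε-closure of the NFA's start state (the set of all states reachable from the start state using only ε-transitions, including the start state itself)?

4

Work bottom-up. For each fragment F, track |ε-closure(F.start)| and whether F's accept lies in that closure (i.e. whether F accepts ε). A single-symbol fragment has closure size 1 and does not accept ε.
  a+ → new start ε-reaches only the body's start; the new accept needs a symbol first: |ε-closure| = 1 + 1 = 2
  aa+a → |ε-closure| equals the left operand's closure size = 1 (its accept is not ε-reachable, so the closure stops there)
  a|b|aa+a → |ε-closure| = 1 + 1 + 1 + 1 = 4 (the new accept is not ε-reachable since no branch accepts ε)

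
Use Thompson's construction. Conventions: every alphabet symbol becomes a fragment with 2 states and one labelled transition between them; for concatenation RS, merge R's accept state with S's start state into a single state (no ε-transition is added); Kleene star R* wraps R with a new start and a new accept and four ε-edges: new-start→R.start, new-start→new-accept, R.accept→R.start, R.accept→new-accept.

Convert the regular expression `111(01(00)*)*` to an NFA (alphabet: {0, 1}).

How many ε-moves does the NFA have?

8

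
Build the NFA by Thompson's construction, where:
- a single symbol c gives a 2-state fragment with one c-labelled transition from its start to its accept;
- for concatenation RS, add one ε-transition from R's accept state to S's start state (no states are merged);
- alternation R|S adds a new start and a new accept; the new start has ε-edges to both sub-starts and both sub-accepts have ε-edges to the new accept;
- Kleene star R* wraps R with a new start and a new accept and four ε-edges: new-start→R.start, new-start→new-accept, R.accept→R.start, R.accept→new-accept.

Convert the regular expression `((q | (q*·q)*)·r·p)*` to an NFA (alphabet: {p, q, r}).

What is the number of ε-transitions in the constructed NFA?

19

Per subexpression:
Each of the 5 symbol leaves contributes 0 ε-transitions.
  q* — 4 ε-transitions
  q*·q — 5 ε-transitions
  (q*·q)* — 9 ε-transitions
  q | (q*·q)* — 13 ε-transitions
  (q | (q*·q)*)·r·p — 15 ε-transitions
  ((q | (q*·q)*)·r·p)* — 19 ε-transitions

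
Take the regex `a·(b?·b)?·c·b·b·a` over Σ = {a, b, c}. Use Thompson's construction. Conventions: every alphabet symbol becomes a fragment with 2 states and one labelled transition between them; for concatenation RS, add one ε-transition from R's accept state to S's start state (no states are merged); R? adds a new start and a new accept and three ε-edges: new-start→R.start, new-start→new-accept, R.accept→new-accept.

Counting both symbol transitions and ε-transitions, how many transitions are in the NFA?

19

Recursing over subexpressions:
Each of the 7 symbol leaves contributes 1 transition (1 symbol, 0 ε).
  b? : 4 transitions (1 symbol, 3 ε)
  b?·b : 6 transitions (2 symbol, 4 ε)
  (b?·b)? : 9 transitions (2 symbol, 7 ε)
  a·(b?·b)?·c·b·b·a : 19 transitions (7 symbol, 12 ε)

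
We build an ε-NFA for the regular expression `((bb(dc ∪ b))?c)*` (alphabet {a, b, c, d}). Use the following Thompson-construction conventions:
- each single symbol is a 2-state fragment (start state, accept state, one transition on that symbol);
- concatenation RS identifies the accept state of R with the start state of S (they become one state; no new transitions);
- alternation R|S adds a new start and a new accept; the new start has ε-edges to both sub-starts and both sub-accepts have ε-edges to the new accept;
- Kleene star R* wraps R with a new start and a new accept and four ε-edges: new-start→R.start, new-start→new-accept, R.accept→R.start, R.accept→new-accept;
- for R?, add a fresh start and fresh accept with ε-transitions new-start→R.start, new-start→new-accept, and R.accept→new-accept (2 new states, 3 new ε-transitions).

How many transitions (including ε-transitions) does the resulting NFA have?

17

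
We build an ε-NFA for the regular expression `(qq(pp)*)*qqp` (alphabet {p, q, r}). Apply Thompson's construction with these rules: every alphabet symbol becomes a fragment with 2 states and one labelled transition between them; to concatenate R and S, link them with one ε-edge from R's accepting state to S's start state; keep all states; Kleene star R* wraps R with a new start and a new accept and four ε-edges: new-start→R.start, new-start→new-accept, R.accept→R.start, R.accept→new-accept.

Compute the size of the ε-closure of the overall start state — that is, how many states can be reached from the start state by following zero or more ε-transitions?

4

Let C(F) = |ε-closure(F.start)| within fragment F, and note whether F accepts ε. Symbol fragments have C = 1 and do not accept ε. Then:
  pp → same as the first factor's closure: |ε-closure| = 1
  (pp)* → |ε-closure| = 1 (new start) + 1 (body) + 1 (new accept) = 3
  qq(pp)* → same as the first factor's closure: |ε-closure| = 1
  (qq(pp)*)* → the star's fresh start ε-reaches both the body's start and the fresh accept: |ε-closure| = 2 + 1 = 3
  (qq(pp)*)*qqp → |ε-closure| = 3 + 1 = 4 (closure spills across the concat boundary because the left factor accepts ε)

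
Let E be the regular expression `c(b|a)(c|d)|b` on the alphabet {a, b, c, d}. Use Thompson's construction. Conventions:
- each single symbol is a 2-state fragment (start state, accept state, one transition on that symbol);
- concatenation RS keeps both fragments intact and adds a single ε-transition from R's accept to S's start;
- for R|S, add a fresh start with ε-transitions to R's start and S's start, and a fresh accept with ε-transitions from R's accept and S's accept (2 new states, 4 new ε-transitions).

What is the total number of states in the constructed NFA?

Per subexpression:
Each of the 6 symbol leaves contributes a 2-state fragment.
  b|a → 6 states
  c|d → 6 states
  c(b|a)(c|d) → 14 states
  c(b|a)(c|d)|b → 18 states

18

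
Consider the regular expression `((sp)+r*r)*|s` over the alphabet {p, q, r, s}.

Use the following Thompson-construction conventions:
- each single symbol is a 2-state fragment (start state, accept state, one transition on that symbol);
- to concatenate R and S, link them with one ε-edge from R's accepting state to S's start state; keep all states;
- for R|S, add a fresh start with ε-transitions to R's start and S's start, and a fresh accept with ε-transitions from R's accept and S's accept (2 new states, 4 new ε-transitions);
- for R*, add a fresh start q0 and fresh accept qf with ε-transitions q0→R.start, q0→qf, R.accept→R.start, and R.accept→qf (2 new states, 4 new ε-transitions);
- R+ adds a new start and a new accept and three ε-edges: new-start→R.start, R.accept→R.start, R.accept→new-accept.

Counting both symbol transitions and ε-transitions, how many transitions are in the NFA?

23

Bottom-up over the parse tree:
Each of the 5 symbol leaves contributes 1 transition (1 symbol, 0 ε).
  sp : 3 transitions (2 symbol, 1 ε)
  (sp)+ : 6 transitions (2 symbol, 4 ε)
  r* : 5 transitions (1 symbol, 4 ε)
  (sp)+r*r : 14 transitions (4 symbol, 10 ε)
  ((sp)+r*r)* : 18 transitions (4 symbol, 14 ε)
  ((sp)+r*r)*|s : 23 transitions (5 symbol, 18 ε)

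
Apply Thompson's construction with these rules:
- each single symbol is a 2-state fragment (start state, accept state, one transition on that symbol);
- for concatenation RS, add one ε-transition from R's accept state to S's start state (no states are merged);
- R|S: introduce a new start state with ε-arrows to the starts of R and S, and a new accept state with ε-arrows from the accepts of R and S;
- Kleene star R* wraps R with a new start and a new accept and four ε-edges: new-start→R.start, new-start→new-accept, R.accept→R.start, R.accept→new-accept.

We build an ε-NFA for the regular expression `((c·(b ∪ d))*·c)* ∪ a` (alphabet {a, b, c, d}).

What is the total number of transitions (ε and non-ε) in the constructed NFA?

Building bottom-up:
Each of the 5 symbol leaves contributes 1 transition (1 symbol, 0 ε).
  b ∪ d : 6 transitions (2 symbol, 4 ε)
  c·(b ∪ d) : 8 transitions (3 symbol, 5 ε)
  (c·(b ∪ d))* : 12 transitions (3 symbol, 9 ε)
  (c·(b ∪ d))*·c : 14 transitions (4 symbol, 10 ε)
  ((c·(b ∪ d))*·c)* : 18 transitions (4 symbol, 14 ε)
  ((c·(b ∪ d))*·c)* ∪ a : 23 transitions (5 symbol, 18 ε)

23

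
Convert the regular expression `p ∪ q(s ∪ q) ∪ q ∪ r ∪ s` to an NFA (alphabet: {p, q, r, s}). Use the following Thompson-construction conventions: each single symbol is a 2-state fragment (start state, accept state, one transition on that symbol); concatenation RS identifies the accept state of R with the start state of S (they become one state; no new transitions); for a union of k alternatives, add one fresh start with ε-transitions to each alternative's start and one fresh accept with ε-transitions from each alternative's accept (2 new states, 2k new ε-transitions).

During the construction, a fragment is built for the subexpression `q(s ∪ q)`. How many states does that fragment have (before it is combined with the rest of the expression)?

Fragment for `q(s ∪ q)`:
Each of the 3 symbol leaves contributes a 2-state fragment.
  s ∪ q → 6 states
  q(s ∪ q) → 7 states

7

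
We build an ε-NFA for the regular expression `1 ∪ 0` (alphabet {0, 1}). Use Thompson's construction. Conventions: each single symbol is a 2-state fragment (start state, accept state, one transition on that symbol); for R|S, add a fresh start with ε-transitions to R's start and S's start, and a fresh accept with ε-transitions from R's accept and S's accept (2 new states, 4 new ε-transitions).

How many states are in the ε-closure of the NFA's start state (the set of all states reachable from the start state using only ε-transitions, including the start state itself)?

3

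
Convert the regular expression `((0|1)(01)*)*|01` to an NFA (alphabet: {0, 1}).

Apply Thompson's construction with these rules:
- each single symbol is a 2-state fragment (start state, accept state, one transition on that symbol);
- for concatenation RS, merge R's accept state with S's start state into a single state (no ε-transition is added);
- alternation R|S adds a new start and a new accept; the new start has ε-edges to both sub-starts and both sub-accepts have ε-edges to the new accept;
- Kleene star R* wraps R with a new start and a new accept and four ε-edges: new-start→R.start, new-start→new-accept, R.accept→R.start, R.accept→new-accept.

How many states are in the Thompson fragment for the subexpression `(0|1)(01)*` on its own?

10

Fragment for `(0|1)(01)*`:
Each of the 4 symbol leaves contributes a 2-state fragment.
  0|1 — 6 states
  01 — 3 states
  (01)* — 5 states
  (0|1)(01)* — 10 states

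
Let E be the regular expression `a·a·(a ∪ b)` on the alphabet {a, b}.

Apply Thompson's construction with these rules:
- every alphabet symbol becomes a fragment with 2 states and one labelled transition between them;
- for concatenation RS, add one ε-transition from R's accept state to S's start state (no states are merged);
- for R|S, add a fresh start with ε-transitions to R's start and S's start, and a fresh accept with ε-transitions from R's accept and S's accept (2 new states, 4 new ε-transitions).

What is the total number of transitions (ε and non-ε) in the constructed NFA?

10

By structural recursion:
Each of the 4 symbol leaves contributes 1 transition (1 symbol, 0 ε).
  a ∪ b : 6 transitions (2 symbol, 4 ε)
  a·a·(a ∪ b) : 10 transitions (4 symbol, 6 ε)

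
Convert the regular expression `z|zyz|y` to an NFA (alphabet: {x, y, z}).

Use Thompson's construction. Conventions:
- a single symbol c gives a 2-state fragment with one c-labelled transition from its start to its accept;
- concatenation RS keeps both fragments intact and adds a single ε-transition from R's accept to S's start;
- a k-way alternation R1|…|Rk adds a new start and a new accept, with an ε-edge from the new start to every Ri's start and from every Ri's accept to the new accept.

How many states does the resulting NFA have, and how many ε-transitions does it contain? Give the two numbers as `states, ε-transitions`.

Bottom-up over the parse tree:
Each of the 5 symbol leaves contributes 2 states and 0 ε-transitions.
  zyz → 6 states, 2 ε-transitions
  z|zyz|y → 12 states, 8 ε-transitions

12, 8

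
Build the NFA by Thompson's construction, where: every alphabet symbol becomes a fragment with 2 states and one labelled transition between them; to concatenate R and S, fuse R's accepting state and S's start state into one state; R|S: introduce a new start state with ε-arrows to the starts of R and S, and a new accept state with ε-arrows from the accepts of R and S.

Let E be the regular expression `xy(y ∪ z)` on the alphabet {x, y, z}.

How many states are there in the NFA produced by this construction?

8

Recursing over subexpressions:
Each of the 4 symbol leaves contributes a 2-state fragment.
  y ∪ z → 6 states
  xy(y ∪ z) → 8 states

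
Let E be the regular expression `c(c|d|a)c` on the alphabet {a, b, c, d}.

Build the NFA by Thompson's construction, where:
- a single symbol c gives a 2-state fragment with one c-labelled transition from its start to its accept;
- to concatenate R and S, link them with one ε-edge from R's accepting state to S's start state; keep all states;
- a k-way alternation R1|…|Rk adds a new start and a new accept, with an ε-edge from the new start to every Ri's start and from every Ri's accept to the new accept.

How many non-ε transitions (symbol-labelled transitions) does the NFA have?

5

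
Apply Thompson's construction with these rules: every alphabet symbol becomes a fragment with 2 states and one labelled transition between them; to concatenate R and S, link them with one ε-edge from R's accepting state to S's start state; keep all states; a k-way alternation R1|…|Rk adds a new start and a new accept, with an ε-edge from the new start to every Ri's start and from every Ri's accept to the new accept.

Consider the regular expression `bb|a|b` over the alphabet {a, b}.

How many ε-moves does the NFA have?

Per subexpression:
Each of the 4 symbol leaves contributes 0 ε-transitions.
  bb = 1 ε-transition
  bb|a|b = 7 ε-transitions

7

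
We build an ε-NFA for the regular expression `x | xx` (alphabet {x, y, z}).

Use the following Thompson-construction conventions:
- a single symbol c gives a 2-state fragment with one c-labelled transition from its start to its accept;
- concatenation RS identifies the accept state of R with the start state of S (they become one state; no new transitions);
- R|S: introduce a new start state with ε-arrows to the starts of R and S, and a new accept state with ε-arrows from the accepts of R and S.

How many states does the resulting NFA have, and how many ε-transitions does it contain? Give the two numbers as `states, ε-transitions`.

Recursing over subexpressions:
Each of the 3 symbol leaves contributes 2 states and 0 ε-transitions.
  xx — 3 states, 0 ε-transitions
  x | xx — 7 states, 4 ε-transitions

7, 4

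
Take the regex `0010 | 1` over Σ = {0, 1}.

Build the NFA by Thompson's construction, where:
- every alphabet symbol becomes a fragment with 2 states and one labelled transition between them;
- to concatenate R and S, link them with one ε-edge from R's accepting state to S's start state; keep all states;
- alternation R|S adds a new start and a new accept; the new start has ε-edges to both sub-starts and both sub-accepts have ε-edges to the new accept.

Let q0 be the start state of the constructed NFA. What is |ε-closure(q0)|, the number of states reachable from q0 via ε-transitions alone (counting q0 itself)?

3

Work bottom-up. For each fragment F, track |ε-closure(F.start)| and whether F's accept lies in that closure (i.e. whether F accepts ε). A single-symbol fragment has closure size 1 and does not accept ε.
  0010 — same as the first factor's closure: C = 1
  0010 | 1 — new start ε-reaches every alternative's start; none of them accept ε, so the new accept is not reached: C = 1 + 1 + 1 = 3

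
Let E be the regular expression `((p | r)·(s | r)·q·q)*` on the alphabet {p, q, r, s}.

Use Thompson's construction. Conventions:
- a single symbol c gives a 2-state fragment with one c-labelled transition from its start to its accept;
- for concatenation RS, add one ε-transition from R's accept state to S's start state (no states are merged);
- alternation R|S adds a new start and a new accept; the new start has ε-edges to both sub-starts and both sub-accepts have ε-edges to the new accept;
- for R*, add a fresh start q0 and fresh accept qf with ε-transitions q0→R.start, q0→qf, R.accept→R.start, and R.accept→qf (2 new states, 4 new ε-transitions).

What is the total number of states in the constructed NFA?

Bottom-up over the parse tree:
Each of the 6 symbol leaves contributes a 2-state fragment.
  p | r : 6 states
  s | r : 6 states
  (p | r)·(s | r)·q·q : 16 states
  ((p | r)·(s | r)·q·q)* : 18 states

18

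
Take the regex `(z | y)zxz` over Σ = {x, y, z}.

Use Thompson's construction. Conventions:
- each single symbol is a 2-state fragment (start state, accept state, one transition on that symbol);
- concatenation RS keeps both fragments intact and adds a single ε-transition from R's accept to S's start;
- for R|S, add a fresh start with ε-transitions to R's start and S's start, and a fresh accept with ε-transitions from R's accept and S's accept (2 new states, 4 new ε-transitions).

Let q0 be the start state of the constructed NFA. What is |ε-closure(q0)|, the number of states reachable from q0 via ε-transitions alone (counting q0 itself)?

Let C(F) = |ε-closure(F.start)| within fragment F, and note whether F accepts ε. Symbol fragments have C = 1 and do not accept ε. Then:
  z | y — new start ε-reaches every alternative's start; none of them accept ε, so the new accept is not reached: |ε-closure| = 1 + 1 + 1 = 3
  (z | y)zxz — same as the first factor's closure: |ε-closure| = 3

3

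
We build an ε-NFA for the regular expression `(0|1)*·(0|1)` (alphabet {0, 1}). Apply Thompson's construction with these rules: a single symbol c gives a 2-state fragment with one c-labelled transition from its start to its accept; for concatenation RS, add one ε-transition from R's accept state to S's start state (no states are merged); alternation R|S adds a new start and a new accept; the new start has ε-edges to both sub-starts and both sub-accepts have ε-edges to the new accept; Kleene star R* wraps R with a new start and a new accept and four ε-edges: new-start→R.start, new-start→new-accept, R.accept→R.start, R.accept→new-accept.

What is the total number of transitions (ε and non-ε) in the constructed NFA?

Per subexpression:
Each of the 4 symbol leaves contributes 1 transition (1 symbol, 0 ε).
  0|1 : 6 transitions (2 symbol, 4 ε)
  (0|1)* : 10 transitions (2 symbol, 8 ε)
  0|1 : 6 transitions (2 symbol, 4 ε)
  (0|1)*·(0|1) : 17 transitions (4 symbol, 13 ε)

17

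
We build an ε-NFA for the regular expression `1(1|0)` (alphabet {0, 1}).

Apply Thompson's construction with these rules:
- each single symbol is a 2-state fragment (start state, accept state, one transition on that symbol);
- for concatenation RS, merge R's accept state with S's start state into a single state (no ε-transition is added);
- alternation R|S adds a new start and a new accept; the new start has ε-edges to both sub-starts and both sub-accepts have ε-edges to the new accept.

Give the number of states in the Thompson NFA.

7

Per subexpression:
Each of the 3 symbol leaves contributes a 2-state fragment.
  1|0 — 6 states
  1(1|0) — 7 states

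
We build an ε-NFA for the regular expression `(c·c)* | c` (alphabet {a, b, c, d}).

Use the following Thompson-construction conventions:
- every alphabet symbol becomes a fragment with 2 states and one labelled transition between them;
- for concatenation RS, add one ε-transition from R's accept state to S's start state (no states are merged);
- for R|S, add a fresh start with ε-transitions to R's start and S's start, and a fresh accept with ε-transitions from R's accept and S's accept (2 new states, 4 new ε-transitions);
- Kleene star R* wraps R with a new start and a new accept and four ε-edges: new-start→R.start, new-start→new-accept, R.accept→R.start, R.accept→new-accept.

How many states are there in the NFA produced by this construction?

By structural recursion:
Each of the 3 symbol leaves contributes a 2-state fragment.
  c·c — 4 states
  (c·c)* — 6 states
  (c·c)* | c — 10 states

10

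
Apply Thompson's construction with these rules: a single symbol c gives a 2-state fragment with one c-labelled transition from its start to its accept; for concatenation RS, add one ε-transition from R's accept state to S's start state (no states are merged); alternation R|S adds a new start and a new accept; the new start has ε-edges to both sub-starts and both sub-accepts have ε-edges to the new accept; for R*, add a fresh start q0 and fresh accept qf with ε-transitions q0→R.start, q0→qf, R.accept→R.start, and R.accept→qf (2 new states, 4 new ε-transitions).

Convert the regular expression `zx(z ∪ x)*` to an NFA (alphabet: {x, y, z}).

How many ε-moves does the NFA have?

Recursing over subexpressions:
Each of the 4 symbol leaves contributes 0 ε-transitions.
  z ∪ x = 4 ε-transitions
  (z ∪ x)* = 8 ε-transitions
  zx(z ∪ x)* = 10 ε-transitions

10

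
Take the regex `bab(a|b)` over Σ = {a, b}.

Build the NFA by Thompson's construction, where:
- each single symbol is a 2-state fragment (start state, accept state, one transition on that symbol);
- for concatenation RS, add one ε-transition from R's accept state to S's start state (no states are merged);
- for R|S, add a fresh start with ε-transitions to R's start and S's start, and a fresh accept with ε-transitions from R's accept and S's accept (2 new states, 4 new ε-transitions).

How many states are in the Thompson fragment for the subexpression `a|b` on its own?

Fragment for `a|b`:
Each of the 2 symbol leaves contributes a 2-state fragment.
  a|b — 6 states

6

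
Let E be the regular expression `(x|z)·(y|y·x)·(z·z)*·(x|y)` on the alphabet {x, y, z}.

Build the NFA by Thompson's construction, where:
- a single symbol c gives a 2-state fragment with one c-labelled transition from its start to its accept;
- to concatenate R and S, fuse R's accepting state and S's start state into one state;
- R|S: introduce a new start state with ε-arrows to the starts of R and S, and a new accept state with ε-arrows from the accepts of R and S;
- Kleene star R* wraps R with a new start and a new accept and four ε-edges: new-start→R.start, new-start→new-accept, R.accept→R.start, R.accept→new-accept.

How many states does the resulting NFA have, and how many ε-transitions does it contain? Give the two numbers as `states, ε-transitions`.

21, 16

By structural recursion:
Each of the 9 symbol leaves contributes 2 states and 0 ε-transitions.
  x|z : 6 states, 4 ε-transitions
  y·x : 3 states, 0 ε-transitions
  y|y·x : 7 states, 4 ε-transitions
  z·z : 3 states, 0 ε-transitions
  (z·z)* : 5 states, 4 ε-transitions
  x|y : 6 states, 4 ε-transitions
  (x|z)·(y|y·x)·(z·z)*·(x|y) : 21 states, 16 ε-transitions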